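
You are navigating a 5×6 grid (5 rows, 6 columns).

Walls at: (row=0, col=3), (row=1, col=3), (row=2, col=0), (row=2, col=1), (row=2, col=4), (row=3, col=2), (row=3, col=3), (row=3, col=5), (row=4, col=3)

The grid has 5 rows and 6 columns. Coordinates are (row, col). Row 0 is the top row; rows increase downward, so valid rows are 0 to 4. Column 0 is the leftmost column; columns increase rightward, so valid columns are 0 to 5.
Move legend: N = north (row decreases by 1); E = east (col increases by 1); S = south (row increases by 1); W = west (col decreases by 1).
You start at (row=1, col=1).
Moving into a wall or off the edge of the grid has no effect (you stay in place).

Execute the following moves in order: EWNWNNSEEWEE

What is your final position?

Answer: Final position: (row=1, col=2)

Derivation:
Start: (row=1, col=1)
  E (east): (row=1, col=1) -> (row=1, col=2)
  W (west): (row=1, col=2) -> (row=1, col=1)
  N (north): (row=1, col=1) -> (row=0, col=1)
  W (west): (row=0, col=1) -> (row=0, col=0)
  N (north): blocked, stay at (row=0, col=0)
  N (north): blocked, stay at (row=0, col=0)
  S (south): (row=0, col=0) -> (row=1, col=0)
  E (east): (row=1, col=0) -> (row=1, col=1)
  E (east): (row=1, col=1) -> (row=1, col=2)
  W (west): (row=1, col=2) -> (row=1, col=1)
  E (east): (row=1, col=1) -> (row=1, col=2)
  E (east): blocked, stay at (row=1, col=2)
Final: (row=1, col=2)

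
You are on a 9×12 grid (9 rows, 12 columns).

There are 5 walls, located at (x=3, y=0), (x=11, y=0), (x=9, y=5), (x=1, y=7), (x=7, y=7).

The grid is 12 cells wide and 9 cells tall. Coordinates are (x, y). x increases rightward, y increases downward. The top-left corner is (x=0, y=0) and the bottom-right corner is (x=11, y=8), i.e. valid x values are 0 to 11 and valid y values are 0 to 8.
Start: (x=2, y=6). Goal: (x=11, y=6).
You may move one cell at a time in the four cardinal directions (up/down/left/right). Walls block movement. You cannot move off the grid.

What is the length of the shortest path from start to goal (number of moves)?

Answer: Shortest path length: 9

Derivation:
BFS from (x=2, y=6) until reaching (x=11, y=6):
  Distance 0: (x=2, y=6)
  Distance 1: (x=2, y=5), (x=1, y=6), (x=3, y=6), (x=2, y=7)
  Distance 2: (x=2, y=4), (x=1, y=5), (x=3, y=5), (x=0, y=6), (x=4, y=6), (x=3, y=7), (x=2, y=8)
  Distance 3: (x=2, y=3), (x=1, y=4), (x=3, y=4), (x=0, y=5), (x=4, y=5), (x=5, y=6), (x=0, y=7), (x=4, y=7), (x=1, y=8), (x=3, y=8)
  Distance 4: (x=2, y=2), (x=1, y=3), (x=3, y=3), (x=0, y=4), (x=4, y=4), (x=5, y=5), (x=6, y=6), (x=5, y=7), (x=0, y=8), (x=4, y=8)
  Distance 5: (x=2, y=1), (x=1, y=2), (x=3, y=2), (x=0, y=3), (x=4, y=3), (x=5, y=4), (x=6, y=5), (x=7, y=6), (x=6, y=7), (x=5, y=8)
  Distance 6: (x=2, y=0), (x=1, y=1), (x=3, y=1), (x=0, y=2), (x=4, y=2), (x=5, y=3), (x=6, y=4), (x=7, y=5), (x=8, y=6), (x=6, y=8)
  Distance 7: (x=1, y=0), (x=0, y=1), (x=4, y=1), (x=5, y=2), (x=6, y=3), (x=7, y=4), (x=8, y=5), (x=9, y=6), (x=8, y=7), (x=7, y=8)
  Distance 8: (x=0, y=0), (x=4, y=0), (x=5, y=1), (x=6, y=2), (x=7, y=3), (x=8, y=4), (x=10, y=6), (x=9, y=7), (x=8, y=8)
  Distance 9: (x=5, y=0), (x=6, y=1), (x=7, y=2), (x=8, y=3), (x=9, y=4), (x=10, y=5), (x=11, y=6), (x=10, y=7), (x=9, y=8)  <- goal reached here
One shortest path (9 moves): (x=2, y=6) -> (x=3, y=6) -> (x=4, y=6) -> (x=5, y=6) -> (x=6, y=6) -> (x=7, y=6) -> (x=8, y=6) -> (x=9, y=6) -> (x=10, y=6) -> (x=11, y=6)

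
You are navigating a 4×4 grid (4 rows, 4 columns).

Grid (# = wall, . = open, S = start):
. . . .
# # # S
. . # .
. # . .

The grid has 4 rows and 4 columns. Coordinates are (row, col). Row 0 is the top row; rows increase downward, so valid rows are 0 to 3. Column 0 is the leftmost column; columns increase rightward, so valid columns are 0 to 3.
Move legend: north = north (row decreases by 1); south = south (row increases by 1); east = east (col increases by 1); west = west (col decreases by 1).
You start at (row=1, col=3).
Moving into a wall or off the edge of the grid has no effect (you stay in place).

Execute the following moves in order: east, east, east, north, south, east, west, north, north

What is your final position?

Start: (row=1, col=3)
  [×3]east (east): blocked, stay at (row=1, col=3)
  north (north): (row=1, col=3) -> (row=0, col=3)
  south (south): (row=0, col=3) -> (row=1, col=3)
  east (east): blocked, stay at (row=1, col=3)
  west (west): blocked, stay at (row=1, col=3)
  north (north): (row=1, col=3) -> (row=0, col=3)
  north (north): blocked, stay at (row=0, col=3)
Final: (row=0, col=3)

Answer: Final position: (row=0, col=3)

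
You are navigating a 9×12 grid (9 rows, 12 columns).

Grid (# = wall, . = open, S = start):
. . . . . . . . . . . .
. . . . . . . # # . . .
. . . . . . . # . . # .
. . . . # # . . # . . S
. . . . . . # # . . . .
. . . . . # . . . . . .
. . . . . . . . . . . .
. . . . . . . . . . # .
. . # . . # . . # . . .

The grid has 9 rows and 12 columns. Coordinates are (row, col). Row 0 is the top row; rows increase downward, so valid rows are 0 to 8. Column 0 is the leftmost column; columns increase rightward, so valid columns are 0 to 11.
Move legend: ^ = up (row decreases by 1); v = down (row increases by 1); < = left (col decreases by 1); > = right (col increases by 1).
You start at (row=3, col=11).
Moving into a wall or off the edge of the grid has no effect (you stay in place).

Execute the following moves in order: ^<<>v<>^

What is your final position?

Start: (row=3, col=11)
  ^ (up): (row=3, col=11) -> (row=2, col=11)
  < (left): blocked, stay at (row=2, col=11)
  < (left): blocked, stay at (row=2, col=11)
  > (right): blocked, stay at (row=2, col=11)
  v (down): (row=2, col=11) -> (row=3, col=11)
  < (left): (row=3, col=11) -> (row=3, col=10)
  > (right): (row=3, col=10) -> (row=3, col=11)
  ^ (up): (row=3, col=11) -> (row=2, col=11)
Final: (row=2, col=11)

Answer: Final position: (row=2, col=11)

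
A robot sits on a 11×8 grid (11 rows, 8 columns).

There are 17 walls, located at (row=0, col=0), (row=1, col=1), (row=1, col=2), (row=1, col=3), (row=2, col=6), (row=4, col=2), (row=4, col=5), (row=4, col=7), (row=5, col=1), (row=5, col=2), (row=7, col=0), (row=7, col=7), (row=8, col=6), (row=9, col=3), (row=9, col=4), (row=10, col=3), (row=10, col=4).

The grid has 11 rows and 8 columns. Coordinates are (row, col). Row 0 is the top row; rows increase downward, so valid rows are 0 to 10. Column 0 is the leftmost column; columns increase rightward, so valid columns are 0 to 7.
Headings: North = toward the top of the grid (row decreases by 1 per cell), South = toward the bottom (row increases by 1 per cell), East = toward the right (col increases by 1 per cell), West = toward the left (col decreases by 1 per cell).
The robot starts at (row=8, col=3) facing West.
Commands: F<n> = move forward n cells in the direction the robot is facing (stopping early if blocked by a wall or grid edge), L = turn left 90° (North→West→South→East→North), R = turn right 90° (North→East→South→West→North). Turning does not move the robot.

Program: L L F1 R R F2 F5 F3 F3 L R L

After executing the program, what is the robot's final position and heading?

Start: (row=8, col=3), facing West
  L: turn left, now facing South
  L: turn left, now facing East
  F1: move forward 1, now at (row=8, col=4)
  R: turn right, now facing South
  R: turn right, now facing West
  F2: move forward 2, now at (row=8, col=2)
  F5: move forward 2/5 (blocked), now at (row=8, col=0)
  F3: move forward 0/3 (blocked), now at (row=8, col=0)
  F3: move forward 0/3 (blocked), now at (row=8, col=0)
  L: turn left, now facing South
  R: turn right, now facing West
  L: turn left, now facing South
Final: (row=8, col=0), facing South

Answer: Final position: (row=8, col=0), facing South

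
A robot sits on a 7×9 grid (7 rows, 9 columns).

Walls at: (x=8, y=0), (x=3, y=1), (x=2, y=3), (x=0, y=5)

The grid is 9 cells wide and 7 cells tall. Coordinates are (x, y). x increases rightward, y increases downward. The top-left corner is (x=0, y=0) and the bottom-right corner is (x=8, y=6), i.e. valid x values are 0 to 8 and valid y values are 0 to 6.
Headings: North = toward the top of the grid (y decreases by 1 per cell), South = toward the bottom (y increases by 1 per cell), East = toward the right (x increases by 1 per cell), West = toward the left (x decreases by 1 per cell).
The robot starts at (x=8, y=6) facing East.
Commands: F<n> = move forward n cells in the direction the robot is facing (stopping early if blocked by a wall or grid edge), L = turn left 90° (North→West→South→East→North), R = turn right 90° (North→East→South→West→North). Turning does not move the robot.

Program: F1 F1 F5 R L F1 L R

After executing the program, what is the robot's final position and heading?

Start: (x=8, y=6), facing East
  F1: move forward 0/1 (blocked), now at (x=8, y=6)
  F1: move forward 0/1 (blocked), now at (x=8, y=6)
  F5: move forward 0/5 (blocked), now at (x=8, y=6)
  R: turn right, now facing South
  L: turn left, now facing East
  F1: move forward 0/1 (blocked), now at (x=8, y=6)
  L: turn left, now facing North
  R: turn right, now facing East
Final: (x=8, y=6), facing East

Answer: Final position: (x=8, y=6), facing East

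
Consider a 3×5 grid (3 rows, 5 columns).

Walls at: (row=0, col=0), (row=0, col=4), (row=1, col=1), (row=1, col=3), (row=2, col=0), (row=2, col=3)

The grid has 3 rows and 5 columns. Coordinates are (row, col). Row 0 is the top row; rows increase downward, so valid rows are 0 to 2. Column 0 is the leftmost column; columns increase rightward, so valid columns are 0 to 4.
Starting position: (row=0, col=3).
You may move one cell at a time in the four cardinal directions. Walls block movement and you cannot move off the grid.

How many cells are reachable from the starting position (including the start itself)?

BFS flood-fill from (row=0, col=3):
  Distance 0: (row=0, col=3)
  Distance 1: (row=0, col=2)
  Distance 2: (row=0, col=1), (row=1, col=2)
  Distance 3: (row=2, col=2)
  Distance 4: (row=2, col=1)
Total reachable: 6 (grid has 9 open cells total)

Answer: Reachable cells: 6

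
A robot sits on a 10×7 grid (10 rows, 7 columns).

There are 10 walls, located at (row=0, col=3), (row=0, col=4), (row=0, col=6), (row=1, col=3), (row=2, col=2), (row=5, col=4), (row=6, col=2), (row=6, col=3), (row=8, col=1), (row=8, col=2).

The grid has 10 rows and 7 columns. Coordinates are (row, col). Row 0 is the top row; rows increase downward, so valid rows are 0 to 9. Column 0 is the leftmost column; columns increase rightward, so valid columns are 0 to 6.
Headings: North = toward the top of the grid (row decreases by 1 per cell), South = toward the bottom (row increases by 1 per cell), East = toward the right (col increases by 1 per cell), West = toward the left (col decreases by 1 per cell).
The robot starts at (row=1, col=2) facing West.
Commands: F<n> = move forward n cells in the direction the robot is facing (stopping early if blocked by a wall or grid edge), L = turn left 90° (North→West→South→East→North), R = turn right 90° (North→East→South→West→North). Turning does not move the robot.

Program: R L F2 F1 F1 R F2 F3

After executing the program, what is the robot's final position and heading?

Start: (row=1, col=2), facing West
  R: turn right, now facing North
  L: turn left, now facing West
  F2: move forward 2, now at (row=1, col=0)
  F1: move forward 0/1 (blocked), now at (row=1, col=0)
  F1: move forward 0/1 (blocked), now at (row=1, col=0)
  R: turn right, now facing North
  F2: move forward 1/2 (blocked), now at (row=0, col=0)
  F3: move forward 0/3 (blocked), now at (row=0, col=0)
Final: (row=0, col=0), facing North

Answer: Final position: (row=0, col=0), facing North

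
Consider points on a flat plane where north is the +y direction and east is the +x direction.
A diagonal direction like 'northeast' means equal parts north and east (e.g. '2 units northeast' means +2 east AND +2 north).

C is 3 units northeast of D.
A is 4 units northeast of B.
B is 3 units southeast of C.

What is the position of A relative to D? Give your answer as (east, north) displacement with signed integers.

Answer: A is at (east=10, north=4) relative to D.

Derivation:
Place D at the origin (east=0, north=0).
  C is 3 units northeast of D: delta (east=+3, north=+3); C at (east=3, north=3).
  B is 3 units southeast of C: delta (east=+3, north=-3); B at (east=6, north=0).
  A is 4 units northeast of B: delta (east=+4, north=+4); A at (east=10, north=4).
Therefore A relative to D: (east=10, north=4).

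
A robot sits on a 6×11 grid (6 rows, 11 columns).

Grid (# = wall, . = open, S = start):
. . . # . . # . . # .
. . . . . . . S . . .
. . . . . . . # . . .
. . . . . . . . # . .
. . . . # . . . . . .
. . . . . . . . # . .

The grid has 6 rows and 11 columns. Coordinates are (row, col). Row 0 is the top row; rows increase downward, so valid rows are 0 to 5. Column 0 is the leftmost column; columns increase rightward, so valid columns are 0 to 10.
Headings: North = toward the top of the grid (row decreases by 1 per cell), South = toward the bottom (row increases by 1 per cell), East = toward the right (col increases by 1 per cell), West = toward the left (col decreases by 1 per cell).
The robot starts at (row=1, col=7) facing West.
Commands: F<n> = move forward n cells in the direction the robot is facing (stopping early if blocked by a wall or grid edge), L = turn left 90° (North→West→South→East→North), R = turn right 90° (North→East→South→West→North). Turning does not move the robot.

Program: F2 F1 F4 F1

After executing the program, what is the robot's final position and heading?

Answer: Final position: (row=1, col=0), facing West

Derivation:
Start: (row=1, col=7), facing West
  F2: move forward 2, now at (row=1, col=5)
  F1: move forward 1, now at (row=1, col=4)
  F4: move forward 4, now at (row=1, col=0)
  F1: move forward 0/1 (blocked), now at (row=1, col=0)
Final: (row=1, col=0), facing West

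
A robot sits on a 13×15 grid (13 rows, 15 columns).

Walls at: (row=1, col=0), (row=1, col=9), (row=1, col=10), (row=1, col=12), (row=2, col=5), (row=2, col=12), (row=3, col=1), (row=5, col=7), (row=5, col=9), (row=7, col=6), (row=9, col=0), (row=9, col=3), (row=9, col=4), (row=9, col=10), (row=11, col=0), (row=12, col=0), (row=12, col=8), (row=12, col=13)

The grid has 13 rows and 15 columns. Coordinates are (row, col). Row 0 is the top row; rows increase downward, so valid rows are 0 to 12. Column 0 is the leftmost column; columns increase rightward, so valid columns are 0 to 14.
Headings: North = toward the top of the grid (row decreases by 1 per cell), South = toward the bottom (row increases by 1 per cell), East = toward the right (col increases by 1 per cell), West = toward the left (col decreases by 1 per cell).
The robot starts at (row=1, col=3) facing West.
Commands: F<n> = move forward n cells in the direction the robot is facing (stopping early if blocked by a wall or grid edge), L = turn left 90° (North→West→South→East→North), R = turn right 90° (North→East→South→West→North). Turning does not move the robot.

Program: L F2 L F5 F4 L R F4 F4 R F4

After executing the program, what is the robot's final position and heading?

Answer: Final position: (row=7, col=14), facing South

Derivation:
Start: (row=1, col=3), facing West
  L: turn left, now facing South
  F2: move forward 2, now at (row=3, col=3)
  L: turn left, now facing East
  F5: move forward 5, now at (row=3, col=8)
  F4: move forward 4, now at (row=3, col=12)
  L: turn left, now facing North
  R: turn right, now facing East
  F4: move forward 2/4 (blocked), now at (row=3, col=14)
  F4: move forward 0/4 (blocked), now at (row=3, col=14)
  R: turn right, now facing South
  F4: move forward 4, now at (row=7, col=14)
Final: (row=7, col=14), facing South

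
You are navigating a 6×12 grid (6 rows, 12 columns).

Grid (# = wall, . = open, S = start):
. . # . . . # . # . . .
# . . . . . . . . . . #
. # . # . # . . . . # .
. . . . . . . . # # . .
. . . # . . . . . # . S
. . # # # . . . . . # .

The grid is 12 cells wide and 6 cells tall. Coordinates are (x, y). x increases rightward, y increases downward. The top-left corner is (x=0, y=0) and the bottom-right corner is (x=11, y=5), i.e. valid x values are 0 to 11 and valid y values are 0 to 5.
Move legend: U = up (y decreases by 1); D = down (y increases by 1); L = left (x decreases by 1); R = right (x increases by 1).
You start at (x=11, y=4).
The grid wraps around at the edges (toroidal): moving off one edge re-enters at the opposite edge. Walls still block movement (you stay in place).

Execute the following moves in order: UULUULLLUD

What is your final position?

Start: (x=11, y=4)
  U (up): (x=11, y=4) -> (x=11, y=3)
  U (up): (x=11, y=3) -> (x=11, y=2)
  L (left): blocked, stay at (x=11, y=2)
  U (up): blocked, stay at (x=11, y=2)
  U (up): blocked, stay at (x=11, y=2)
  [×3]L (left): blocked, stay at (x=11, y=2)
  U (up): blocked, stay at (x=11, y=2)
  D (down): (x=11, y=2) -> (x=11, y=3)
Final: (x=11, y=3)

Answer: Final position: (x=11, y=3)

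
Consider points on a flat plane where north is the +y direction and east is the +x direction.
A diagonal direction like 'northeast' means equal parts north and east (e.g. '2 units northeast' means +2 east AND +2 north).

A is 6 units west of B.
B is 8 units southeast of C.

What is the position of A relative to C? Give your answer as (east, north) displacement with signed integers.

Place C at the origin (east=0, north=0).
  B is 8 units southeast of C: delta (east=+8, north=-8); B at (east=8, north=-8).
  A is 6 units west of B: delta (east=-6, north=+0); A at (east=2, north=-8).
Therefore A relative to C: (east=2, north=-8).

Answer: A is at (east=2, north=-8) relative to C.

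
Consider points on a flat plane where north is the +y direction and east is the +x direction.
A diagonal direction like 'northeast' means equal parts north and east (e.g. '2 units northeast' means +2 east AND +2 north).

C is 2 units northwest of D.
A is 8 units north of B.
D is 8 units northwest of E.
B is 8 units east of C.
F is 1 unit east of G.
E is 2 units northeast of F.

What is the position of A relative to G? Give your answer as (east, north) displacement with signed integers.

Place G at the origin (east=0, north=0).
  F is 1 unit east of G: delta (east=+1, north=+0); F at (east=1, north=0).
  E is 2 units northeast of F: delta (east=+2, north=+2); E at (east=3, north=2).
  D is 8 units northwest of E: delta (east=-8, north=+8); D at (east=-5, north=10).
  C is 2 units northwest of D: delta (east=-2, north=+2); C at (east=-7, north=12).
  B is 8 units east of C: delta (east=+8, north=+0); B at (east=1, north=12).
  A is 8 units north of B: delta (east=+0, north=+8); A at (east=1, north=20).
Therefore A relative to G: (east=1, north=20).

Answer: A is at (east=1, north=20) relative to G.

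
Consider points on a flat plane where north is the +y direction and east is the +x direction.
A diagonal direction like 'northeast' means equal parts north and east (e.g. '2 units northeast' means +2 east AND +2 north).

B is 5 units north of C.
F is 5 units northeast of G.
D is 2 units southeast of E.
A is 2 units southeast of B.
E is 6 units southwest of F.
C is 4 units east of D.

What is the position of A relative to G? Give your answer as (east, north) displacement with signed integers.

Answer: A is at (east=7, north=0) relative to G.

Derivation:
Place G at the origin (east=0, north=0).
  F is 5 units northeast of G: delta (east=+5, north=+5); F at (east=5, north=5).
  E is 6 units southwest of F: delta (east=-6, north=-6); E at (east=-1, north=-1).
  D is 2 units southeast of E: delta (east=+2, north=-2); D at (east=1, north=-3).
  C is 4 units east of D: delta (east=+4, north=+0); C at (east=5, north=-3).
  B is 5 units north of C: delta (east=+0, north=+5); B at (east=5, north=2).
  A is 2 units southeast of B: delta (east=+2, north=-2); A at (east=7, north=0).
Therefore A relative to G: (east=7, north=0).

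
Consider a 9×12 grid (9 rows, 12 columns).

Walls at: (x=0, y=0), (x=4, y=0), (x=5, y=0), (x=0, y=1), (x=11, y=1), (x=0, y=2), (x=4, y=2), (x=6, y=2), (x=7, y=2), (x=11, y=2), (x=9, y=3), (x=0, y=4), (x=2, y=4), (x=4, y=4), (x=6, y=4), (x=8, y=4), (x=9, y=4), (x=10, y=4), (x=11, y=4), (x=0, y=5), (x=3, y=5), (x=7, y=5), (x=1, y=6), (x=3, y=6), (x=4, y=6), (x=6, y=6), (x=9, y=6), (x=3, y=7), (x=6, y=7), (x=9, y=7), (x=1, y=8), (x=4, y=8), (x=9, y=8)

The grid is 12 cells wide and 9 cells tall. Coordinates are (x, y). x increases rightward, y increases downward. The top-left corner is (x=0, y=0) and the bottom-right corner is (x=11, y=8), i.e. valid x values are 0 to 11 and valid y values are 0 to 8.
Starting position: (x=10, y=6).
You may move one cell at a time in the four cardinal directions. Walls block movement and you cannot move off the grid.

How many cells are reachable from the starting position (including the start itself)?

Answer: Reachable cells: 75

Derivation:
BFS flood-fill from (x=10, y=6):
  Distance 0: (x=10, y=6)
  Distance 1: (x=10, y=5), (x=11, y=6), (x=10, y=7)
  Distance 2: (x=9, y=5), (x=11, y=5), (x=11, y=7), (x=10, y=8)
  Distance 3: (x=8, y=5), (x=11, y=8)
  Distance 4: (x=8, y=6)
  Distance 5: (x=7, y=6), (x=8, y=7)
  Distance 6: (x=7, y=7), (x=8, y=8)
  Distance 7: (x=7, y=8)
  Distance 8: (x=6, y=8)
  Distance 9: (x=5, y=8)
  Distance 10: (x=5, y=7)
  Distance 11: (x=5, y=6), (x=4, y=7)
  Distance 12: (x=5, y=5)
  Distance 13: (x=5, y=4), (x=4, y=5), (x=6, y=5)
  Distance 14: (x=5, y=3)
  Distance 15: (x=5, y=2), (x=4, y=3), (x=6, y=3)
  Distance 16: (x=5, y=1), (x=3, y=3), (x=7, y=3)
  Distance 17: (x=4, y=1), (x=6, y=1), (x=3, y=2), (x=2, y=3), (x=8, y=3), (x=3, y=4), (x=7, y=4)
  Distance 18: (x=6, y=0), (x=3, y=1), (x=7, y=1), (x=2, y=2), (x=8, y=2), (x=1, y=3)
  Distance 19: (x=3, y=0), (x=7, y=0), (x=2, y=1), (x=8, y=1), (x=1, y=2), (x=9, y=2), (x=0, y=3), (x=1, y=4)
  Distance 20: (x=2, y=0), (x=8, y=0), (x=1, y=1), (x=9, y=1), (x=10, y=2), (x=1, y=5)
  Distance 21: (x=1, y=0), (x=9, y=0), (x=10, y=1), (x=10, y=3), (x=2, y=5)
  Distance 22: (x=10, y=0), (x=11, y=3), (x=2, y=6)
  Distance 23: (x=11, y=0), (x=2, y=7)
  Distance 24: (x=1, y=7), (x=2, y=8)
  Distance 25: (x=0, y=7), (x=3, y=8)
  Distance 26: (x=0, y=6), (x=0, y=8)
Total reachable: 75 (grid has 75 open cells total)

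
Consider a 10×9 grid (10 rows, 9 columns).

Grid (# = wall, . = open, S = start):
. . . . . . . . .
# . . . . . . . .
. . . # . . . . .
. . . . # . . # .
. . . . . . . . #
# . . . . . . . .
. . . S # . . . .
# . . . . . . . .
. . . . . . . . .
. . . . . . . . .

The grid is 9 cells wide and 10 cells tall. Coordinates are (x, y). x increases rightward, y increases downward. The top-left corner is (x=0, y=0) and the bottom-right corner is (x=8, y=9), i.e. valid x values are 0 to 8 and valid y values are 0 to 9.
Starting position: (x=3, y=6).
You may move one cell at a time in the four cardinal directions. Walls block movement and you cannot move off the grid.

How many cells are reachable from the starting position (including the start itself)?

Answer: Reachable cells: 82

Derivation:
BFS flood-fill from (x=3, y=6):
  Distance 0: (x=3, y=6)
  Distance 1: (x=3, y=5), (x=2, y=6), (x=3, y=7)
  Distance 2: (x=3, y=4), (x=2, y=5), (x=4, y=5), (x=1, y=6), (x=2, y=7), (x=4, y=7), (x=3, y=8)
  Distance 3: (x=3, y=3), (x=2, y=4), (x=4, y=4), (x=1, y=5), (x=5, y=5), (x=0, y=6), (x=1, y=7), (x=5, y=7), (x=2, y=8), (x=4, y=8), (x=3, y=9)
  Distance 4: (x=2, y=3), (x=1, y=4), (x=5, y=4), (x=6, y=5), (x=5, y=6), (x=6, y=7), (x=1, y=8), (x=5, y=8), (x=2, y=9), (x=4, y=9)
  Distance 5: (x=2, y=2), (x=1, y=3), (x=5, y=3), (x=0, y=4), (x=6, y=4), (x=7, y=5), (x=6, y=6), (x=7, y=7), (x=0, y=8), (x=6, y=8), (x=1, y=9), (x=5, y=9)
  Distance 6: (x=2, y=1), (x=1, y=2), (x=5, y=2), (x=0, y=3), (x=6, y=3), (x=7, y=4), (x=8, y=5), (x=7, y=6), (x=8, y=7), (x=7, y=8), (x=0, y=9), (x=6, y=9)
  Distance 7: (x=2, y=0), (x=1, y=1), (x=3, y=1), (x=5, y=1), (x=0, y=2), (x=4, y=2), (x=6, y=2), (x=8, y=6), (x=8, y=8), (x=7, y=9)
  Distance 8: (x=1, y=0), (x=3, y=0), (x=5, y=0), (x=4, y=1), (x=6, y=1), (x=7, y=2), (x=8, y=9)
  Distance 9: (x=0, y=0), (x=4, y=0), (x=6, y=0), (x=7, y=1), (x=8, y=2)
  Distance 10: (x=7, y=0), (x=8, y=1), (x=8, y=3)
  Distance 11: (x=8, y=0)
Total reachable: 82 (grid has 82 open cells total)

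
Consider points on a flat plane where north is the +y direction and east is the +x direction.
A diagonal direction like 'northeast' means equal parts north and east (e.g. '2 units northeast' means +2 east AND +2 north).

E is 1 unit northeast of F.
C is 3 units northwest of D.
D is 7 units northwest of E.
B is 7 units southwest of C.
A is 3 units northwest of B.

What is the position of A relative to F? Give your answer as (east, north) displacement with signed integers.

Place F at the origin (east=0, north=0).
  E is 1 unit northeast of F: delta (east=+1, north=+1); E at (east=1, north=1).
  D is 7 units northwest of E: delta (east=-7, north=+7); D at (east=-6, north=8).
  C is 3 units northwest of D: delta (east=-3, north=+3); C at (east=-9, north=11).
  B is 7 units southwest of C: delta (east=-7, north=-7); B at (east=-16, north=4).
  A is 3 units northwest of B: delta (east=-3, north=+3); A at (east=-19, north=7).
Therefore A relative to F: (east=-19, north=7).

Answer: A is at (east=-19, north=7) relative to F.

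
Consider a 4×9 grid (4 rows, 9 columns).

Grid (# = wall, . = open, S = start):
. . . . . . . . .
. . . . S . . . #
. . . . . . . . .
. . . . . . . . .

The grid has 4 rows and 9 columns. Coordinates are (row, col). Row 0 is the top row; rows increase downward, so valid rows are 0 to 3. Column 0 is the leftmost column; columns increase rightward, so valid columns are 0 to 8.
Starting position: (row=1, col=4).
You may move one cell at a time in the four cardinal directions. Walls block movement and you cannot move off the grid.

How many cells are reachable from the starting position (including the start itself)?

Answer: Reachable cells: 35

Derivation:
BFS flood-fill from (row=1, col=4):
  Distance 0: (row=1, col=4)
  Distance 1: (row=0, col=4), (row=1, col=3), (row=1, col=5), (row=2, col=4)
  Distance 2: (row=0, col=3), (row=0, col=5), (row=1, col=2), (row=1, col=6), (row=2, col=3), (row=2, col=5), (row=3, col=4)
  Distance 3: (row=0, col=2), (row=0, col=6), (row=1, col=1), (row=1, col=7), (row=2, col=2), (row=2, col=6), (row=3, col=3), (row=3, col=5)
  Distance 4: (row=0, col=1), (row=0, col=7), (row=1, col=0), (row=2, col=1), (row=2, col=7), (row=3, col=2), (row=3, col=6)
  Distance 5: (row=0, col=0), (row=0, col=8), (row=2, col=0), (row=2, col=8), (row=3, col=1), (row=3, col=7)
  Distance 6: (row=3, col=0), (row=3, col=8)
Total reachable: 35 (grid has 35 open cells total)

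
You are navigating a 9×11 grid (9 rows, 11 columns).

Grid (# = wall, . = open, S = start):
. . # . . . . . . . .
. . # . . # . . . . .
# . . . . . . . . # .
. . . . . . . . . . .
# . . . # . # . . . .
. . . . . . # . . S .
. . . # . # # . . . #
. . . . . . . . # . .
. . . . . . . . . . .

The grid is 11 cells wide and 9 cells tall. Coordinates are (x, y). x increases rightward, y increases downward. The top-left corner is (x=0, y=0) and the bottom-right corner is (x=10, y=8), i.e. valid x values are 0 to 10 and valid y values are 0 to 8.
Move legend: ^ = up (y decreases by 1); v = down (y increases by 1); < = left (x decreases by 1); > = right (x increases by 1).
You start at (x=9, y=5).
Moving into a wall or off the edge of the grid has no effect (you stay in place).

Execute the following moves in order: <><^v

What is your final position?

Answer: Final position: (x=8, y=5)

Derivation:
Start: (x=9, y=5)
  < (left): (x=9, y=5) -> (x=8, y=5)
  > (right): (x=8, y=5) -> (x=9, y=5)
  < (left): (x=9, y=5) -> (x=8, y=5)
  ^ (up): (x=8, y=5) -> (x=8, y=4)
  v (down): (x=8, y=4) -> (x=8, y=5)
Final: (x=8, y=5)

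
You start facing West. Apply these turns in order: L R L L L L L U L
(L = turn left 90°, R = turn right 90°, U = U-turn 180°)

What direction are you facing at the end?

Answer: Final heading: West

Derivation:
Start: West
  L (left (90° counter-clockwise)) -> South
  R (right (90° clockwise)) -> West
  L (left (90° counter-clockwise)) -> South
  L (left (90° counter-clockwise)) -> East
  L (left (90° counter-clockwise)) -> North
  L (left (90° counter-clockwise)) -> West
  L (left (90° counter-clockwise)) -> South
  U (U-turn (180°)) -> North
  L (left (90° counter-clockwise)) -> West
Final: West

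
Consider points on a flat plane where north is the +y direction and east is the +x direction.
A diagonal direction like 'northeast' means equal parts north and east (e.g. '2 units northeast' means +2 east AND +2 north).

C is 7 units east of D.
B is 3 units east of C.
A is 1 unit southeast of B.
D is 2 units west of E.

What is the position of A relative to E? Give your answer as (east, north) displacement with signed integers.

Answer: A is at (east=9, north=-1) relative to E.

Derivation:
Place E at the origin (east=0, north=0).
  D is 2 units west of E: delta (east=-2, north=+0); D at (east=-2, north=0).
  C is 7 units east of D: delta (east=+7, north=+0); C at (east=5, north=0).
  B is 3 units east of C: delta (east=+3, north=+0); B at (east=8, north=0).
  A is 1 unit southeast of B: delta (east=+1, north=-1); A at (east=9, north=-1).
Therefore A relative to E: (east=9, north=-1).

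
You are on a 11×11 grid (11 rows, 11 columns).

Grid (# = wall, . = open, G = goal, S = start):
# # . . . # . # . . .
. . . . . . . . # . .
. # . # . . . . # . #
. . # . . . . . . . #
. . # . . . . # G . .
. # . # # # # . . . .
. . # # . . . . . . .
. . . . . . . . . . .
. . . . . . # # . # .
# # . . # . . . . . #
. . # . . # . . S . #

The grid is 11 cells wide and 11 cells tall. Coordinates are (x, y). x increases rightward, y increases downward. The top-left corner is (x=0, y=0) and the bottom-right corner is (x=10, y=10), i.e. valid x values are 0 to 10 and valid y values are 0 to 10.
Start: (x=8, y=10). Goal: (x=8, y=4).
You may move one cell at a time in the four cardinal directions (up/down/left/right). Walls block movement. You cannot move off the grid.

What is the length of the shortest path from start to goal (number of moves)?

BFS from (x=8, y=10) until reaching (x=8, y=4):
  Distance 0: (x=8, y=10)
  Distance 1: (x=8, y=9), (x=7, y=10), (x=9, y=10)
  Distance 2: (x=8, y=8), (x=7, y=9), (x=9, y=9), (x=6, y=10)
  Distance 3: (x=8, y=7), (x=6, y=9)
  Distance 4: (x=8, y=6), (x=7, y=7), (x=9, y=7), (x=5, y=9)
  Distance 5: (x=8, y=5), (x=7, y=6), (x=9, y=6), (x=6, y=7), (x=10, y=7), (x=5, y=8)
  Distance 6: (x=8, y=4), (x=7, y=5), (x=9, y=5), (x=6, y=6), (x=10, y=6), (x=5, y=7), (x=4, y=8), (x=10, y=8)  <- goal reached here
One shortest path (6 moves): (x=8, y=10) -> (x=8, y=9) -> (x=8, y=8) -> (x=8, y=7) -> (x=8, y=6) -> (x=8, y=5) -> (x=8, y=4)

Answer: Shortest path length: 6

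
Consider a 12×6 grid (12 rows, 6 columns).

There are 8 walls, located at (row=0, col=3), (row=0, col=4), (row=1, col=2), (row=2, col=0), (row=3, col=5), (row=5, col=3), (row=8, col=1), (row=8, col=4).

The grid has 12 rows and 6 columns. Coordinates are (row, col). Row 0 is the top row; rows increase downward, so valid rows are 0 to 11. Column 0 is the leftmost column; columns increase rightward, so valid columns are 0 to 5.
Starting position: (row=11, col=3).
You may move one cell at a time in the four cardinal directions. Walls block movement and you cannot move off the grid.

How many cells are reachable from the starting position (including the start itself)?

BFS flood-fill from (row=11, col=3):
  Distance 0: (row=11, col=3)
  Distance 1: (row=10, col=3), (row=11, col=2), (row=11, col=4)
  Distance 2: (row=9, col=3), (row=10, col=2), (row=10, col=4), (row=11, col=1), (row=11, col=5)
  Distance 3: (row=8, col=3), (row=9, col=2), (row=9, col=4), (row=10, col=1), (row=10, col=5), (row=11, col=0)
  Distance 4: (row=7, col=3), (row=8, col=2), (row=9, col=1), (row=9, col=5), (row=10, col=0)
  Distance 5: (row=6, col=3), (row=7, col=2), (row=7, col=4), (row=8, col=5), (row=9, col=0)
  Distance 6: (row=6, col=2), (row=6, col=4), (row=7, col=1), (row=7, col=5), (row=8, col=0)
  Distance 7: (row=5, col=2), (row=5, col=4), (row=6, col=1), (row=6, col=5), (row=7, col=0)
  Distance 8: (row=4, col=2), (row=4, col=4), (row=5, col=1), (row=5, col=5), (row=6, col=0)
  Distance 9: (row=3, col=2), (row=3, col=4), (row=4, col=1), (row=4, col=3), (row=4, col=5), (row=5, col=0)
  Distance 10: (row=2, col=2), (row=2, col=4), (row=3, col=1), (row=3, col=3), (row=4, col=0)
  Distance 11: (row=1, col=4), (row=2, col=1), (row=2, col=3), (row=2, col=5), (row=3, col=0)
  Distance 12: (row=1, col=1), (row=1, col=3), (row=1, col=5)
  Distance 13: (row=0, col=1), (row=0, col=5), (row=1, col=0)
  Distance 14: (row=0, col=0), (row=0, col=2)
Total reachable: 64 (grid has 64 open cells total)

Answer: Reachable cells: 64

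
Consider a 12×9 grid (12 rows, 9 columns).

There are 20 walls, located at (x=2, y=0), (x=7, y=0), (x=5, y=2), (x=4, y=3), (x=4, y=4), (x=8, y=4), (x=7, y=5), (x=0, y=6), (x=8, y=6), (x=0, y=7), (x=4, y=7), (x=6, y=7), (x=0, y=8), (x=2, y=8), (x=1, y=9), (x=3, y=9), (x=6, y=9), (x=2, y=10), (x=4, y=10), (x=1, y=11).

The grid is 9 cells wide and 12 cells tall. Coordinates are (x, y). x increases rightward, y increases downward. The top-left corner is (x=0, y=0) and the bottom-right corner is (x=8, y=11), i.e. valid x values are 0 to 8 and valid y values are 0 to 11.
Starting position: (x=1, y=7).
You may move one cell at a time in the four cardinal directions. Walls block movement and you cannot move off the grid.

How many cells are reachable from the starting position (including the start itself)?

Answer: Reachable cells: 82

Derivation:
BFS flood-fill from (x=1, y=7):
  Distance 0: (x=1, y=7)
  Distance 1: (x=1, y=6), (x=2, y=7), (x=1, y=8)
  Distance 2: (x=1, y=5), (x=2, y=6), (x=3, y=7)
  Distance 3: (x=1, y=4), (x=0, y=5), (x=2, y=5), (x=3, y=6), (x=3, y=8)
  Distance 4: (x=1, y=3), (x=0, y=4), (x=2, y=4), (x=3, y=5), (x=4, y=6), (x=4, y=8)
  Distance 5: (x=1, y=2), (x=0, y=3), (x=2, y=3), (x=3, y=4), (x=4, y=5), (x=5, y=6), (x=5, y=8), (x=4, y=9)
  Distance 6: (x=1, y=1), (x=0, y=2), (x=2, y=2), (x=3, y=3), (x=5, y=5), (x=6, y=6), (x=5, y=7), (x=6, y=8), (x=5, y=9)
  Distance 7: (x=1, y=0), (x=0, y=1), (x=2, y=1), (x=3, y=2), (x=5, y=4), (x=6, y=5), (x=7, y=6), (x=7, y=8), (x=5, y=10)
  Distance 8: (x=0, y=0), (x=3, y=1), (x=4, y=2), (x=5, y=3), (x=6, y=4), (x=7, y=7), (x=8, y=8), (x=7, y=9), (x=6, y=10), (x=5, y=11)
  Distance 9: (x=3, y=0), (x=4, y=1), (x=6, y=3), (x=7, y=4), (x=8, y=7), (x=8, y=9), (x=7, y=10), (x=4, y=11), (x=6, y=11)
  Distance 10: (x=4, y=0), (x=5, y=1), (x=6, y=2), (x=7, y=3), (x=8, y=10), (x=3, y=11), (x=7, y=11)
  Distance 11: (x=5, y=0), (x=6, y=1), (x=7, y=2), (x=8, y=3), (x=3, y=10), (x=2, y=11), (x=8, y=11)
  Distance 12: (x=6, y=0), (x=7, y=1), (x=8, y=2)
  Distance 13: (x=8, y=1)
  Distance 14: (x=8, y=0)
Total reachable: 82 (grid has 88 open cells total)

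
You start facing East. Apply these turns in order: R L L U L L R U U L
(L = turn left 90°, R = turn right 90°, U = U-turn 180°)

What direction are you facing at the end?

Answer: Final heading: North

Derivation:
Start: East
  R (right (90° clockwise)) -> South
  L (left (90° counter-clockwise)) -> East
  L (left (90° counter-clockwise)) -> North
  U (U-turn (180°)) -> South
  L (left (90° counter-clockwise)) -> East
  L (left (90° counter-clockwise)) -> North
  R (right (90° clockwise)) -> East
  U (U-turn (180°)) -> West
  U (U-turn (180°)) -> East
  L (left (90° counter-clockwise)) -> North
Final: North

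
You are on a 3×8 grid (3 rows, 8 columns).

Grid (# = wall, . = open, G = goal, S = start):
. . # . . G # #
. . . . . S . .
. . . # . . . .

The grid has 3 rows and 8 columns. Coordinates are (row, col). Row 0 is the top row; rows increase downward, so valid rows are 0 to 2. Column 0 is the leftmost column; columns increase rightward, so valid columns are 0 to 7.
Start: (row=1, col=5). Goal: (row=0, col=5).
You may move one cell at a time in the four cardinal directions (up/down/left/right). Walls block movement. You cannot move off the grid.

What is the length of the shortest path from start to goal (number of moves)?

Answer: Shortest path length: 1

Derivation:
BFS from (row=1, col=5) until reaching (row=0, col=5):
  Distance 0: (row=1, col=5)
  Distance 1: (row=0, col=5), (row=1, col=4), (row=1, col=6), (row=2, col=5)  <- goal reached here
One shortest path (1 moves): (row=1, col=5) -> (row=0, col=5)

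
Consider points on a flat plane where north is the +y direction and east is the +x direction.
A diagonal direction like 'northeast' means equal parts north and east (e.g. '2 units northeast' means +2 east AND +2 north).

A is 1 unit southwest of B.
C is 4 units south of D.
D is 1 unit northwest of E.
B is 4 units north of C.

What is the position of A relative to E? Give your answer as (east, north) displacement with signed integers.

Answer: A is at (east=-2, north=0) relative to E.

Derivation:
Place E at the origin (east=0, north=0).
  D is 1 unit northwest of E: delta (east=-1, north=+1); D at (east=-1, north=1).
  C is 4 units south of D: delta (east=+0, north=-4); C at (east=-1, north=-3).
  B is 4 units north of C: delta (east=+0, north=+4); B at (east=-1, north=1).
  A is 1 unit southwest of B: delta (east=-1, north=-1); A at (east=-2, north=0).
Therefore A relative to E: (east=-2, north=0).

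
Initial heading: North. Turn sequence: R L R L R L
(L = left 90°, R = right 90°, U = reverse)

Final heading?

Answer: Final heading: North

Derivation:
Start: North
  R (right (90° clockwise)) -> East
  L (left (90° counter-clockwise)) -> North
  R (right (90° clockwise)) -> East
  L (left (90° counter-clockwise)) -> North
  R (right (90° clockwise)) -> East
  L (left (90° counter-clockwise)) -> North
Final: North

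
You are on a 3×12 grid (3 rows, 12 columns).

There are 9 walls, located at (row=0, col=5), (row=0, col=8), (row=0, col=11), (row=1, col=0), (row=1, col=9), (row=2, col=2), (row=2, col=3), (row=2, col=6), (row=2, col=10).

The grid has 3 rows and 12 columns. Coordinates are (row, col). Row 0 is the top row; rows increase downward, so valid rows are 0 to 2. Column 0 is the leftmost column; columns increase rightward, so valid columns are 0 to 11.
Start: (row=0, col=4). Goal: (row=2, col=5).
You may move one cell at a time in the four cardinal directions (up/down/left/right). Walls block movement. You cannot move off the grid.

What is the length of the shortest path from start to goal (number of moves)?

BFS from (row=0, col=4) until reaching (row=2, col=5):
  Distance 0: (row=0, col=4)
  Distance 1: (row=0, col=3), (row=1, col=4)
  Distance 2: (row=0, col=2), (row=1, col=3), (row=1, col=5), (row=2, col=4)
  Distance 3: (row=0, col=1), (row=1, col=2), (row=1, col=6), (row=2, col=5)  <- goal reached here
One shortest path (3 moves): (row=0, col=4) -> (row=1, col=4) -> (row=1, col=5) -> (row=2, col=5)

Answer: Shortest path length: 3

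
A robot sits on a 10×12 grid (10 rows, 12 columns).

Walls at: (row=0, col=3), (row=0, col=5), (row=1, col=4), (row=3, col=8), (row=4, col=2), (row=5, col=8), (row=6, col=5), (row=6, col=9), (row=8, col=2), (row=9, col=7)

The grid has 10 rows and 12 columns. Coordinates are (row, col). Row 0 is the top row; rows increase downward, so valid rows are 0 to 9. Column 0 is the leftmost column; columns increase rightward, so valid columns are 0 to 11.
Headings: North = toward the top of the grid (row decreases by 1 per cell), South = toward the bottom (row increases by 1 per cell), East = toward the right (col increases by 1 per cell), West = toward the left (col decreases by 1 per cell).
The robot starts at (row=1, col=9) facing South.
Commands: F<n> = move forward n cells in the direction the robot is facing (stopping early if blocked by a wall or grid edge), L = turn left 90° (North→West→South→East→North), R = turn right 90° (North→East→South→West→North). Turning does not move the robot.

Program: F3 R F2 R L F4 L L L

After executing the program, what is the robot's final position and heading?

Start: (row=1, col=9), facing South
  F3: move forward 3, now at (row=4, col=9)
  R: turn right, now facing West
  F2: move forward 2, now at (row=4, col=7)
  R: turn right, now facing North
  L: turn left, now facing West
  F4: move forward 4, now at (row=4, col=3)
  L: turn left, now facing South
  L: turn left, now facing East
  L: turn left, now facing North
Final: (row=4, col=3), facing North

Answer: Final position: (row=4, col=3), facing North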